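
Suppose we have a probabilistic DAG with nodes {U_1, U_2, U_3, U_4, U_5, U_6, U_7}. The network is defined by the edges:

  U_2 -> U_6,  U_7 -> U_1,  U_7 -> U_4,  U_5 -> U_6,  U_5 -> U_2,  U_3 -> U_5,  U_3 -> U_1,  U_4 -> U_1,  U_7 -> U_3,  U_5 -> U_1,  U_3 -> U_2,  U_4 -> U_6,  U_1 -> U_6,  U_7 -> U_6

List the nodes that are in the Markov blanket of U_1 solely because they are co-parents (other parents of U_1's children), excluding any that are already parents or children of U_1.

{U_2}

Children of U_1: U_6.
  U_6's other parents are U_2, U_4, U_5, U_7.
Excluding nodes already adjacent to U_1 (U_3, U_4, U_5, U_6, U_7), the co-parent-only contribution is {U_2}.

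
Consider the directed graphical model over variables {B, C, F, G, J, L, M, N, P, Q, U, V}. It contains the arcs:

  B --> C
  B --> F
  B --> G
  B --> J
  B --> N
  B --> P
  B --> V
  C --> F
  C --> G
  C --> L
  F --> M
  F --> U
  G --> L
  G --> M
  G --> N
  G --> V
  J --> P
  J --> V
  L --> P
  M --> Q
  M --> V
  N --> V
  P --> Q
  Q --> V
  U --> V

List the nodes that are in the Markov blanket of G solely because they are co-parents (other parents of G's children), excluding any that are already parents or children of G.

Children of G: L, M, N, V.
  L also has parent C.
  parents(M) \ {G} = {F}.
  parents(N) \ {G} = {B}.
  parents(V) \ {G} = {B, J, M, N, Q, U}.
Excluding nodes already adjacent to G (B, C, L, M, N, V), the co-parent-only contribution is {F, J, Q, U}.

{F, J, Q, U}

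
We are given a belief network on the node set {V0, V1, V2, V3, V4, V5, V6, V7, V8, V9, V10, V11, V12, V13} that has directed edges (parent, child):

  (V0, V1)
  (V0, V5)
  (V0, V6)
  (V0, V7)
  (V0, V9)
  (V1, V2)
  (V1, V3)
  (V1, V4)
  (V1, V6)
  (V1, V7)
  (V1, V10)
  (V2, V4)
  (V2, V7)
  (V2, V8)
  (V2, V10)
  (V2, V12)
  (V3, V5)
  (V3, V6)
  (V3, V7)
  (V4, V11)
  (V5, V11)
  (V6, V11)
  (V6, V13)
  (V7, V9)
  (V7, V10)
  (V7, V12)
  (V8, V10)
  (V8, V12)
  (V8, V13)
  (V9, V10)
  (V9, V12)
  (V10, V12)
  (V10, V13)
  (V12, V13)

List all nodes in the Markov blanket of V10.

{V1, V2, V6, V7, V8, V9, V12, V13}

V10 has parents V1, V2, V7, V8, V9.
V10 has children V12, V13.
Co-parents of V10 (other parents of its children):
  V12 also has parents V2, V7, V8, V9.
  V13 also has parents V6, V8, V12.
Union: {V1, V2, V7, V8, V9} ∪ {V12, V13} ∪ {V2, V6, V7, V8, V9, V12} = {V1, V2, V6, V7, V8, V9, V12, V13}.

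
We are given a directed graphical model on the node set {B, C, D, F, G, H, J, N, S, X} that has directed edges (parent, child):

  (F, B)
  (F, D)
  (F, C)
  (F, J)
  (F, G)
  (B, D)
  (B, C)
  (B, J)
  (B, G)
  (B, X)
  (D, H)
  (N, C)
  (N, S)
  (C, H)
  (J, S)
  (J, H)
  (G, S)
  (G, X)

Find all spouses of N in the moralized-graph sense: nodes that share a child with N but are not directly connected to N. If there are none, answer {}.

Children of N: C, S.
  C's other parents are B, F.
  parents(S) \ {N} = {G, J}.
Excluding nodes already adjacent to N (C, S), the co-parent-only contribution is {B, F, G, J}.

{B, F, G, J}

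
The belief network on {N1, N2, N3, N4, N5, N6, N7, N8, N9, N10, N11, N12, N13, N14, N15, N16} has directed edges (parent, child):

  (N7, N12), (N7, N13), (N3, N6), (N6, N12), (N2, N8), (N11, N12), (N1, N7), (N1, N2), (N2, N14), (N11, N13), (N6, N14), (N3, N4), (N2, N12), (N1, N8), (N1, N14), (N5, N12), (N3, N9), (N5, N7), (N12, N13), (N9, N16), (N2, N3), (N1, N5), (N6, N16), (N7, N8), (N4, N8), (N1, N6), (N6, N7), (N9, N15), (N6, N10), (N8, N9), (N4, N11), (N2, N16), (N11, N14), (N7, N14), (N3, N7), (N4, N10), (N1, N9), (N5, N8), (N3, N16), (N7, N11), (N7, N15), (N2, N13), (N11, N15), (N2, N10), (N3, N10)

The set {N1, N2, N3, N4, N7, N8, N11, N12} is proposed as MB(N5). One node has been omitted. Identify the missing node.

Recall MB(v) = parents ∪ children ∪ spouses, where spouses are the other parents of v's children.
Pa(N5) = {N1}.
Children of N5: N7, N8, N12.
Other parents of N5's children:
  N7: N1, N3, N6
  N8: N1, N2, N4, N7
  N12: N2, N6, N7, N11
MB(N5) = {N1, N2, N3, N4, N6, N7, N8, N11, N12}.
Comparing with the claimed set, N6 is missing.

N6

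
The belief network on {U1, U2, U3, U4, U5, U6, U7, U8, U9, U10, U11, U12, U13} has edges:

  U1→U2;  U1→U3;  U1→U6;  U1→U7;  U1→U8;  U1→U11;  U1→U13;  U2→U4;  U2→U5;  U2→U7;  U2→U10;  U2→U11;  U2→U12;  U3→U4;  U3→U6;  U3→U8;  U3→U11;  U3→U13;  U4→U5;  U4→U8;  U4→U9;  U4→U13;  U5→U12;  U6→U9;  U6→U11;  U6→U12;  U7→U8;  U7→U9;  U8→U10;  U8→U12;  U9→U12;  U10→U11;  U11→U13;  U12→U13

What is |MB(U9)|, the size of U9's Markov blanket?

By definition, MB(U9) is built from U9's parents, U9's children, and the co-parents of U9.
U9 has child U12.
U9 has parents U4, U6, U7.
For each child, the remaining parents (spouses of U9):
  parents(U12) \ {U9} = {U2, U5, U6, U8}.
MB(U9) = {U2, U4, U5, U6, U7, U8, U12}, which has 7 nodes.

7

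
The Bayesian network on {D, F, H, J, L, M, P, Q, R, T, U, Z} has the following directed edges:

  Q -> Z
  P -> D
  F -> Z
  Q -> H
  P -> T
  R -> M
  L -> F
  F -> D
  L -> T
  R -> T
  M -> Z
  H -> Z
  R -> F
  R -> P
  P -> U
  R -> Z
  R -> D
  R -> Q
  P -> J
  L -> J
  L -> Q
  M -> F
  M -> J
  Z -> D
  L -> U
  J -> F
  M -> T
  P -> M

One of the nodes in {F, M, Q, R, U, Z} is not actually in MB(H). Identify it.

U

A node's Markov blanket = Pa ∪ Ch ∪ (parents of Ch other than the node itself).
Children of H: Z.
H's parents: Q.
Other parents of H's children:
  Z's other parents are F, M, Q, R.
MB(H) = {F, M, Q, R, Z}.
U is neither a parent, child, nor co-parent of H, so it does not belong.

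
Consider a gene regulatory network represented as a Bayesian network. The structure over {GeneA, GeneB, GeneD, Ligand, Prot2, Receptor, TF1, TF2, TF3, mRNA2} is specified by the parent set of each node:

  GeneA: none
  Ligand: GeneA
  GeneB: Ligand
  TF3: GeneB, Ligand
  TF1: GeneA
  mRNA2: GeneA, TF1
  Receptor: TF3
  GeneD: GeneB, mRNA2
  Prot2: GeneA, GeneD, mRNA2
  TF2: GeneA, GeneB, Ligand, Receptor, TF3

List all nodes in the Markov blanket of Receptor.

{GeneA, GeneB, Ligand, TF2, TF3}

The Markov blanket of a node is its parents, its children, and the other parents of its children.
Pa(Receptor) = {TF3}.
Ch(Receptor) = {TF2}.
Other parents of Receptor's children:
  TF2: GeneA, GeneB, Ligand, TF3
MB(Receptor) = {GeneA, GeneB, Ligand, TF2, TF3}.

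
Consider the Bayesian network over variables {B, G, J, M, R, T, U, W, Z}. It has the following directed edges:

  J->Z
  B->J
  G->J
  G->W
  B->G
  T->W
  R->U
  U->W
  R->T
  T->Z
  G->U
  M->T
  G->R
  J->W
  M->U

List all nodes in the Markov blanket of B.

A node's Markov blanket = Pa ∪ Ch ∪ (parents of Ch other than the node itself).
B has no parents.
B has children G, J.
Parents of each child, excluding B:
  G has no other parent.
  parents(J) \ {B} = {G}.
So the Markov blanket of B is {G, J}.

{G, J}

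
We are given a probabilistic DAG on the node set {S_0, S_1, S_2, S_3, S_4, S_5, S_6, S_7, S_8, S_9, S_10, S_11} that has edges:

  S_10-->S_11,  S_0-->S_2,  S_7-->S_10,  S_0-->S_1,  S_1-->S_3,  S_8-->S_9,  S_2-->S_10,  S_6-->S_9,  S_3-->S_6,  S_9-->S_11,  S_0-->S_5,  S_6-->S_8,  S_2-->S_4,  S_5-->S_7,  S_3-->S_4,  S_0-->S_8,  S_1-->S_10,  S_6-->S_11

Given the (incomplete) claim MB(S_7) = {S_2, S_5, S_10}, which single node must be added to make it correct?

S_1

Recall MB(v) = parents ∪ children ∪ spouses, where spouses are the other parents of v's children.
S_7 has parent S_5.
S_7's children: S_10.
For each child, the remaining parents (spouses of S_7):
  S_10: S_1, S_2
MB(S_7) = {S_1, S_2, S_5, S_10}.
Comparing with the claimed set, S_1 is missing.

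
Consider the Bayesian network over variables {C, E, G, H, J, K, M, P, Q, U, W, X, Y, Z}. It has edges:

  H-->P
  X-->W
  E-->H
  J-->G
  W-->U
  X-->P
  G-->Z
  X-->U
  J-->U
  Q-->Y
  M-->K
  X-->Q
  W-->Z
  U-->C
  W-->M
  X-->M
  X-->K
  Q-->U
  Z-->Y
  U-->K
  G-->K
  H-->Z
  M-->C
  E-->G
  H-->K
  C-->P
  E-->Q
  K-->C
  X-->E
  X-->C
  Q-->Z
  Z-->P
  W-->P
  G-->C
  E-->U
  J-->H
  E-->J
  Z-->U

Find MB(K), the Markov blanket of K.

Recall MB(v) = parents ∪ children ∪ spouses, where spouses are the other parents of v's children.
Pa(K) = {G, H, M, U, X}.
Ch(K) = {C}.
For each child, the remaining parents (spouses of K):
  C's other parents are G, M, U, X.
Taking the union gives {C, G, H, M, U, X}.

{C, G, H, M, U, X}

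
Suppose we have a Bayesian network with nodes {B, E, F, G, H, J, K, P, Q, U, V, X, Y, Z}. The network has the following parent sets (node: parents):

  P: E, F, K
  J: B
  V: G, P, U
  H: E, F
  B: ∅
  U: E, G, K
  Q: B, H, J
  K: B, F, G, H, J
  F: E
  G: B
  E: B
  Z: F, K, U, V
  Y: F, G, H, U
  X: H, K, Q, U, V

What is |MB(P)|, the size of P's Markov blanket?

6

P has parents E, F, K.
P's children: V.
Other parents of P's children:
  parents(V) \ {P} = {G, U}.
MB(P) = {E, F, G, K, U, V}, which has 6 nodes.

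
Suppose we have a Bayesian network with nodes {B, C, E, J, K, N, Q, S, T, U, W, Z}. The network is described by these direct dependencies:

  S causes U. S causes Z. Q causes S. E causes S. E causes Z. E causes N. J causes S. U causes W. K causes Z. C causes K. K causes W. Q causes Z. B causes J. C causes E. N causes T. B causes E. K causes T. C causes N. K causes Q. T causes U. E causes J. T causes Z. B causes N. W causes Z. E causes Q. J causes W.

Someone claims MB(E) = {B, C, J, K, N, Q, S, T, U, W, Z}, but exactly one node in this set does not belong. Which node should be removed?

The Markov blanket of a node is its parents, its children, and the other parents of its children.
E has parents B, C.
E's children: J, N, Q, S, Z.
For each child, the remaining parents (spouses of E):
  parents(J) \ {E} = {B}.
  parents(N) \ {E} = {B, C}.
  parents(Q) \ {E} = {K}.
  S also has parents J, Q.
  Z's other parents are K, Q, S, T, W.
MB(E) = {B, C, J, K, N, Q, S, T, W, Z}.
U is neither a parent, child, nor co-parent of E, so it does not belong.

U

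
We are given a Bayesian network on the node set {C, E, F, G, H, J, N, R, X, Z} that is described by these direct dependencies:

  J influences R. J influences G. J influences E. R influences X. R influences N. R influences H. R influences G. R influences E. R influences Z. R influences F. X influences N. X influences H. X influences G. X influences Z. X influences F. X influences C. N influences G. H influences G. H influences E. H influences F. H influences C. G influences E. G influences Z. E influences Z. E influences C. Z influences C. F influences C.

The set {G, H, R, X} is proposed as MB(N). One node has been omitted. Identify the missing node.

J

Parents of N: R, X.
Ch(N) = {G}.
Parents of each child, excluding N:
  G: H, J, R, X
MB(N) = {G, H, J, R, X}.
Comparing with the claimed set, J is missing.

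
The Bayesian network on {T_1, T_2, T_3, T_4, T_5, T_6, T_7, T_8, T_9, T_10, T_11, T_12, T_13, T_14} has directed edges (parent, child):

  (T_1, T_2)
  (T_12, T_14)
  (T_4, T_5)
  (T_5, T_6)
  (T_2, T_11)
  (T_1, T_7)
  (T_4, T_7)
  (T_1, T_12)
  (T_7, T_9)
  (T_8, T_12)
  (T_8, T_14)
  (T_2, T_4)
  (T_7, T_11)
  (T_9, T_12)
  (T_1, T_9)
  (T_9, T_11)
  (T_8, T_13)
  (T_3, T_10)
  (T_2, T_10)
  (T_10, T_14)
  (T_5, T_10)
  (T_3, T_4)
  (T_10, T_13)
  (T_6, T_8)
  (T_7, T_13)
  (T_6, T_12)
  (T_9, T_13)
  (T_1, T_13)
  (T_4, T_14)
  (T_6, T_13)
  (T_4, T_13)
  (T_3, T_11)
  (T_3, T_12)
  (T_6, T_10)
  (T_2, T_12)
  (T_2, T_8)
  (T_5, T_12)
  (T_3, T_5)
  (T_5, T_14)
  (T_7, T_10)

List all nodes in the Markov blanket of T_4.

{T_1, T_2, T_3, T_5, T_6, T_7, T_8, T_9, T_10, T_12, T_13, T_14}

By definition, MB(T_4) is built from T_4's parents, T_4's children, and the co-parents of T_4.
T_4 has children T_5, T_7, T_13, T_14.
T_4 has parents T_2, T_3.
Parents of each child, excluding T_4:
  T_5's other parent is T_3.
  parents(T_7) \ {T_4} = {T_1}.
  parents(T_13) \ {T_4} = {T_1, T_6, T_7, T_8, T_9, T_10}.
  T_14's other parents are T_5, T_8, T_10, T_12.
Taking the union gives {T_1, T_2, T_3, T_5, T_6, T_7, T_8, T_9, T_10, T_12, T_13, T_14}.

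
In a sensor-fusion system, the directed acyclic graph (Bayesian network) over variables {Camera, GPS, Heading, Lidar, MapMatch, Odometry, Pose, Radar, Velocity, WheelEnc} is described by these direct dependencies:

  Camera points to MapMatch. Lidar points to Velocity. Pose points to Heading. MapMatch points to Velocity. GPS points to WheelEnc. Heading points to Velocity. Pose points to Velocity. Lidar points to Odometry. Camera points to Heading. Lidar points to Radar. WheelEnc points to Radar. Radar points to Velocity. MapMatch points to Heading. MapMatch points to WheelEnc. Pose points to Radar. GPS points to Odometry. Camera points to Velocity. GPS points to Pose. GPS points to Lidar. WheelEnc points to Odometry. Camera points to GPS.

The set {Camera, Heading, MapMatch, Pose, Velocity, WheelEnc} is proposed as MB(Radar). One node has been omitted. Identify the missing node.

By definition, MB(Radar) is built from Radar's parents, Radar's children, and the co-parents of Radar.
Pa(Radar) = {Lidar, Pose, WheelEnc}.
Ch(Radar) = {Velocity}.
Parents of each child, excluding Radar:
  Velocity also has parents Camera, Heading, Lidar, MapMatch, Pose.
MB(Radar) = {Camera, Heading, Lidar, MapMatch, Pose, Velocity, WheelEnc}.
Comparing with the claimed set, Lidar is missing.

Lidar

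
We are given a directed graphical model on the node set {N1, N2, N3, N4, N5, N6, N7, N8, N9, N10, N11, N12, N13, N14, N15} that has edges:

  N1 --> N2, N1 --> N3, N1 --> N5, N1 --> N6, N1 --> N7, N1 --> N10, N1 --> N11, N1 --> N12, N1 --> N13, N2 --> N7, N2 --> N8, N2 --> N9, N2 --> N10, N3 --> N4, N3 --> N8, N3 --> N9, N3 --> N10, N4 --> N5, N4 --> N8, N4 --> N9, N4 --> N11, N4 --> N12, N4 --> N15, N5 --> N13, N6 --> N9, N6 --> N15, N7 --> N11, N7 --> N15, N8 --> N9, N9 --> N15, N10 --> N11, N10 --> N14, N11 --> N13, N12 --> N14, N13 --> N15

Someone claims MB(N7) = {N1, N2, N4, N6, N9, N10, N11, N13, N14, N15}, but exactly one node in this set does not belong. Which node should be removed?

N14

N7's parents: N1, N2.
N7's children: N11, N15.
For each child, the remaining parents (spouses of N7):
  N11: N1, N4, N10
  N15: N4, N6, N9, N13
MB(N7) = {N1, N2, N4, N6, N9, N10, N11, N13, N15}.
N14 is neither a parent, child, nor co-parent of N7, so it does not belong.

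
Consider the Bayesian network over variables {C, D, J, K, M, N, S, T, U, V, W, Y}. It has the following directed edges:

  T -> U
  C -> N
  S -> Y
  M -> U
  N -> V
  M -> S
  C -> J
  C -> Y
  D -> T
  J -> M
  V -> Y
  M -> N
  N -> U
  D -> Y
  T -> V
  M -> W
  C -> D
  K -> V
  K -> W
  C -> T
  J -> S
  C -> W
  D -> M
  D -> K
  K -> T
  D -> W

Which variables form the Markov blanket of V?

By definition, MB(V) is built from V's parents, V's children, and the co-parents of V.
Ch(V) = {Y}.
Parents of V: K, N, T.
Other parents of V's children:
  Y's other parents are C, D, S.
So the Markov blanket of V is {C, D, K, N, S, T, Y}.

{C, D, K, N, S, T, Y}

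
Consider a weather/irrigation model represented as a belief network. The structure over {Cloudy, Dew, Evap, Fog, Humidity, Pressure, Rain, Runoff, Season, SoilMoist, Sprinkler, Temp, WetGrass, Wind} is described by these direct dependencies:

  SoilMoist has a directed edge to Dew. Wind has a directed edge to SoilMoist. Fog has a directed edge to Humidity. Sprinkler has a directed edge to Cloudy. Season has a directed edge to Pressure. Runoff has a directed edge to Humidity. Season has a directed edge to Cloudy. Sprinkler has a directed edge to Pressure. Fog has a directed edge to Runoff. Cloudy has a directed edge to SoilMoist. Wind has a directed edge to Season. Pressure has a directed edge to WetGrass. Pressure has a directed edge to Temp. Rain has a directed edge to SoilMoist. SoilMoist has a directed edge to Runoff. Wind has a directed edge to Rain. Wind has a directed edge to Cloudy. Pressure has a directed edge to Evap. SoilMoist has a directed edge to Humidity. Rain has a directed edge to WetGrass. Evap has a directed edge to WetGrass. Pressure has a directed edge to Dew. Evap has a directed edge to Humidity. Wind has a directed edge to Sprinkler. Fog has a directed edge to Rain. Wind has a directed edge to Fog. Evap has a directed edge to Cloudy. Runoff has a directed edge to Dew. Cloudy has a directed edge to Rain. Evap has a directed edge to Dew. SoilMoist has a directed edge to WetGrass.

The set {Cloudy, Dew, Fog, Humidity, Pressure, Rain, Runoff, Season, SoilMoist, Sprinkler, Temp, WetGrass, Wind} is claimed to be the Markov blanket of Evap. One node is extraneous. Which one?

Recall MB(v) = parents ∪ children ∪ spouses, where spouses are the other parents of v's children.
Evap has parent Pressure.
Children of Evap: Cloudy, Dew, Humidity, WetGrass.
For each child, the remaining parents (spouses of Evap):
  parents(Cloudy) \ {Evap} = {Season, Sprinkler, Wind}.
  Dew also has parents Pressure, Runoff, SoilMoist.
  WetGrass also has parents Pressure, Rain, SoilMoist.
  Humidity's other parents are Fog, Runoff, SoilMoist.
MB(Evap) = {Cloudy, Dew, Fog, Humidity, Pressure, Rain, Runoff, Season, SoilMoist, Sprinkler, WetGrass, Wind}.
Temp is neither a parent, child, nor co-parent of Evap, so it does not belong.

Temp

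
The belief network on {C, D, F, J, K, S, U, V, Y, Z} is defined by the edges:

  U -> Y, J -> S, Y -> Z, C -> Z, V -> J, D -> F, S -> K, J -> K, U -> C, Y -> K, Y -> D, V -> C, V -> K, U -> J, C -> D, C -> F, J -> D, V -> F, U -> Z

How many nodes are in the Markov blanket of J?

7

A node's Markov blanket = Pa ∪ Ch ∪ (parents of Ch other than the node itself).
Ch(J) = {D, K, S}.
J has parents U, V.
Other parents of J's children:
  D also has parents C, Y.
  S has no other parent.
  parents(K) \ {J} = {S, V, Y}.
MB(J) = {C, D, K, S, U, V, Y}, which has 7 nodes.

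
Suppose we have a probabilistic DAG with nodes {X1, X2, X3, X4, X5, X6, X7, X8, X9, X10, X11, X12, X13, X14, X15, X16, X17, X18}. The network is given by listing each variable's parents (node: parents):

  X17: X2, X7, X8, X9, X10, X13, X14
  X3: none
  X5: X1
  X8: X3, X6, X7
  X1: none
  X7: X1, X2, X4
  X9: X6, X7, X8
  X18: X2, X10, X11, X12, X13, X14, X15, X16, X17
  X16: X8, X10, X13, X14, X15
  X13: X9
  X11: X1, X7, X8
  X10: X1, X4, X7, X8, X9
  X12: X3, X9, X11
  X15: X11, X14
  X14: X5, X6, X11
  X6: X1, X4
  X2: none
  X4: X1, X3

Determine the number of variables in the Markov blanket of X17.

The Markov blanket of a node is its parents, its children, and the other parents of its children.
X17 has parents X2, X7, X8, X9, X10, X13, X14.
Ch(X17) = {X18}.
Other parents of X17's children:
  X18: X2, X10, X11, X12, X13, X14, X15, X16
MB(X17) = {X2, X7, X8, X9, X10, X11, X12, X13, X14, X15, X16, X18}, which has 12 nodes.

12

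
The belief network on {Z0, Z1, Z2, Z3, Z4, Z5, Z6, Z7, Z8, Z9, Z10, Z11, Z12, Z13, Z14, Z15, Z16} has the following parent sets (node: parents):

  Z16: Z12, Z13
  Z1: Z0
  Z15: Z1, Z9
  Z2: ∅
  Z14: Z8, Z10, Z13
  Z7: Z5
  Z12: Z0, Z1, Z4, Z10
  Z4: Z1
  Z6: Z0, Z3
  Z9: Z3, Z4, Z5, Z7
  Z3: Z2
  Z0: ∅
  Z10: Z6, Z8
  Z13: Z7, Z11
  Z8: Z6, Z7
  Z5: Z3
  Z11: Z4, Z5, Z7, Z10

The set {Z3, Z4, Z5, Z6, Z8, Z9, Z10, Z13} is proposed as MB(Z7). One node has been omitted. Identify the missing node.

Z11

The Markov blanket of a node is its parents, its children, and the other parents of its children.
Pa(Z7) = {Z5}.
Ch(Z7) = {Z8, Z9, Z11, Z13}.
For each child, the remaining parents (spouses of Z7):
  Z8 also has parent Z6.
  Z9's other parents are Z3, Z4, Z5.
  Z11 also has parents Z4, Z5, Z10.
  Z13's other parent is Z11.
MB(Z7) = {Z3, Z4, Z5, Z6, Z8, Z9, Z10, Z11, Z13}.
Comparing with the claimed set, Z11 is missing.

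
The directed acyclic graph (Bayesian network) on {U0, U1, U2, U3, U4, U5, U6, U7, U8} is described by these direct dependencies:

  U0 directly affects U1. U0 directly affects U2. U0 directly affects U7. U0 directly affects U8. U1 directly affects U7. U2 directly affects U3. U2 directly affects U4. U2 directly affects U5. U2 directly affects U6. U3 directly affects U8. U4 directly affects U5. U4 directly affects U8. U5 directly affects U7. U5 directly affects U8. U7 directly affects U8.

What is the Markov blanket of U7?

{U0, U1, U3, U4, U5, U8}

Recall MB(v) = parents ∪ children ∪ spouses, where spouses are the other parents of v's children.
Pa(U7) = {U0, U1, U5}.
U7's children: U8.
Other parents of U7's children:
  U8 also has parents U0, U3, U4, U5.
Taking the union gives {U0, U1, U3, U4, U5, U8}.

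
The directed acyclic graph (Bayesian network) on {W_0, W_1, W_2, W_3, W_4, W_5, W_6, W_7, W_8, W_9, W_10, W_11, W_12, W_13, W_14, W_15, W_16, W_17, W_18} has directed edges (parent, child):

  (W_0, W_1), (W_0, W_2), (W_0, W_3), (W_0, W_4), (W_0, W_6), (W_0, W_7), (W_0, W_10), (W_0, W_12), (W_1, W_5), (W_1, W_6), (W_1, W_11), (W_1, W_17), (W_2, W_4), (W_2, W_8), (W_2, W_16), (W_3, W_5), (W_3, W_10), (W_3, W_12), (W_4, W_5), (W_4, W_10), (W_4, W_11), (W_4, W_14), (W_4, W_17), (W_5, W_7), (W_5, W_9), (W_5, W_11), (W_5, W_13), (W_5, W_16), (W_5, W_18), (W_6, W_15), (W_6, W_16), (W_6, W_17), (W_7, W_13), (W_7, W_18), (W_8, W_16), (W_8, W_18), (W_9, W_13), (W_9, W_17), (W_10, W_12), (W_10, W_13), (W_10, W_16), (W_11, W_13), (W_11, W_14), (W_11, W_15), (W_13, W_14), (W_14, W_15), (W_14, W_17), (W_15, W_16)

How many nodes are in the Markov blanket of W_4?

12

A node's Markov blanket = Pa ∪ Ch ∪ (parents of Ch other than the node itself).
W_4's parents: W_0, W_2.
W_4's children: W_5, W_10, W_11, W_14, W_17.
Parents of each child, excluding W_4:
  W_5's other parents are W_1, W_3.
  W_10 also has parents W_0, W_3.
  W_11 also has parents W_1, W_5.
  parents(W_14) \ {W_4} = {W_11, W_13}.
  W_17's other parents are W_1, W_6, W_9, W_14.
MB(W_4) = {W_0, W_1, W_2, W_3, W_5, W_6, W_9, W_10, W_11, W_13, W_14, W_17}, which has 12 nodes.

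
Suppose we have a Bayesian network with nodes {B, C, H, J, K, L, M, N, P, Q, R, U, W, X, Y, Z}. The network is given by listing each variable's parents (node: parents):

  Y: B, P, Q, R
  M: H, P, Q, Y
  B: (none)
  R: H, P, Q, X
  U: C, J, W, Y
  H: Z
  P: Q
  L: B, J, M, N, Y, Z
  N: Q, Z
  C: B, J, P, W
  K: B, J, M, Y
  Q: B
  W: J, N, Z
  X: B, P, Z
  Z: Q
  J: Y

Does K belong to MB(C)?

No

Pa(C) = {B, J, P, W}.
Ch(C) = {U}.
Other parents of C's children:
  U also has parents J, W, Y.
MB(C) = {B, J, P, U, W, Y}; K is not in this set.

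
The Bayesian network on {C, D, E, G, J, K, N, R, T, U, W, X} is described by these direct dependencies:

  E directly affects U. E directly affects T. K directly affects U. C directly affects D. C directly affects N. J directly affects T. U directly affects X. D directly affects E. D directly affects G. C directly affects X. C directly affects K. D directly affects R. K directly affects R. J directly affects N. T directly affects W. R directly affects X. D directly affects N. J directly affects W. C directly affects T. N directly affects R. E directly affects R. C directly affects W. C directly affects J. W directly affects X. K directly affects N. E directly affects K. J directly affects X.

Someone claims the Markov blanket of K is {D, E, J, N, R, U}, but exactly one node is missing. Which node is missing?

C

Parents of K: C, E.
Ch(K) = {N, R, U}.
Other parents of K's children:
  N also has parents C, D, J.
  R's other parents are D, E, N.
  U also has parent E.
MB(K) = {C, D, E, J, N, R, U}.
Comparing with the claimed set, C is missing.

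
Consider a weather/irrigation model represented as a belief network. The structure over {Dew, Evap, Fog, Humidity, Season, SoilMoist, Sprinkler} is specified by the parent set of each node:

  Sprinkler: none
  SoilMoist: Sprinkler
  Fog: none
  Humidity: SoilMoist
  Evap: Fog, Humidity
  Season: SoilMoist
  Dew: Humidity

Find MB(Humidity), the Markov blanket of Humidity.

Humidity has parent SoilMoist.
Humidity's children: Dew, Evap.
Co-parents of Humidity (other parents of its children):
  parents(Evap) \ {Humidity} = {Fog}.
  Dew: no additional parents.
MB(Humidity) = {Dew, Evap, Fog, SoilMoist}.

{Dew, Evap, Fog, SoilMoist}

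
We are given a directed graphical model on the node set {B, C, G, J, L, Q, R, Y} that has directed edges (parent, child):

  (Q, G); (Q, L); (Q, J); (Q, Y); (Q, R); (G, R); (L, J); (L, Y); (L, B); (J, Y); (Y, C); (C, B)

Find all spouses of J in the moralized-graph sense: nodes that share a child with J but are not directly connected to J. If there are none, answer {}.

{}

Children of J: Y.
  Y also has parents L, Q.
Excluding nodes already adjacent to J (L, Q, Y), the co-parent-only contribution is {}.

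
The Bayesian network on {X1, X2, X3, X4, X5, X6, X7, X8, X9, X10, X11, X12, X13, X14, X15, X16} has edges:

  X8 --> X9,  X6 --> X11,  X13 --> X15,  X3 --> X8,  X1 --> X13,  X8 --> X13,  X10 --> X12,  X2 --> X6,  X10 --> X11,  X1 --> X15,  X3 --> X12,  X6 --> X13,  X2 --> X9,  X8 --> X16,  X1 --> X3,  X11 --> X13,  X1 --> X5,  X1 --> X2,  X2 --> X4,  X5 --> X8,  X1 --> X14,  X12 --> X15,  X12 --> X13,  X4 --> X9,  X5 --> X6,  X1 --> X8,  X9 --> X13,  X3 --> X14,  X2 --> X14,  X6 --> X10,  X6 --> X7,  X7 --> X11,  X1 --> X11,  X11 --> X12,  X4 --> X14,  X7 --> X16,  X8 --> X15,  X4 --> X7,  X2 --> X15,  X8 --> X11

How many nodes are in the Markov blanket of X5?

By definition, MB(X5) is built from X5's parents, X5's children, and the co-parents of X5.
Parents of X5: X1.
Ch(X5) = {X6, X8}.
Parents of each child, excluding X5:
  X6 also has parent X2.
  X8 also has parents X1, X3.
MB(X5) = {X1, X2, X3, X6, X8}, which has 5 nodes.

5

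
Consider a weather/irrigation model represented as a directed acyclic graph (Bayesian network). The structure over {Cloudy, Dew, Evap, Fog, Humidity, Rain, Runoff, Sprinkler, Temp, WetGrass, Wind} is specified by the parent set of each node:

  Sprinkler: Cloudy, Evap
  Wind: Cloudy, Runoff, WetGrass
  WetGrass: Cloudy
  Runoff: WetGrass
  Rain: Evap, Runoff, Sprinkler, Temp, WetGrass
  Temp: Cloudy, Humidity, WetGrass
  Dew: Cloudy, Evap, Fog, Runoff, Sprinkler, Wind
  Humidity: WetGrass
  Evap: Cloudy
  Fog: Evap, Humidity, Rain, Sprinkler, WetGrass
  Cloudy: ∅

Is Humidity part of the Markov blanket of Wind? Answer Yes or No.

No

A node's Markov blanket = Pa ∪ Ch ∪ (parents of Ch other than the node itself).
Wind's parents: Cloudy, Runoff, WetGrass.
Wind has child Dew.
For each child, the remaining parents (spouses of Wind):
  Dew's other parents are Cloudy, Evap, Fog, Runoff, Sprinkler.
MB(Wind) = {Cloudy, Dew, Evap, Fog, Runoff, Sprinkler, WetGrass}; Humidity is not in this set.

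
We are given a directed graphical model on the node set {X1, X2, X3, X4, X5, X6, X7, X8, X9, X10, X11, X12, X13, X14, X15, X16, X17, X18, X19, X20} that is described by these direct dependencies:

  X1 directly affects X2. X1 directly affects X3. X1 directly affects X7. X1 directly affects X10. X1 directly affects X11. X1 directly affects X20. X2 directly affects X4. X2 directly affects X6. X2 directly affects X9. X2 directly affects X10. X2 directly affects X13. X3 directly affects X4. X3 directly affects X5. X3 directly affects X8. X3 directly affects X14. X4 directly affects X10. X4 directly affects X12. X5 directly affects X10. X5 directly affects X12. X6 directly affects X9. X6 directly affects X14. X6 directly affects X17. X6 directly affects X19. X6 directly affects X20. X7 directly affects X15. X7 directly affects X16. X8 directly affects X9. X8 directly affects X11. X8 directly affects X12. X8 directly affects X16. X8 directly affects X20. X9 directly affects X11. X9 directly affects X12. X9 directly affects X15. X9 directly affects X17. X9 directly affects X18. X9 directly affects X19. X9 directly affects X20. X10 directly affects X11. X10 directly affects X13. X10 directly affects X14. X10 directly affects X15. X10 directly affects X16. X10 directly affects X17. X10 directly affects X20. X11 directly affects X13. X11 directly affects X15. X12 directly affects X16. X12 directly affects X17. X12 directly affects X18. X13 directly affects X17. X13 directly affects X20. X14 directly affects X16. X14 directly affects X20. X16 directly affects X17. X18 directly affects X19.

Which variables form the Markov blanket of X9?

X9 has parents X2, X6, X8.
X9 has children X11, X12, X15, X17, X18, X19, X20.
Other parents of X9's children:
  parents(X11) \ {X9} = {X1, X8, X10}.
  parents(X12) \ {X9} = {X4, X5, X8}.
  parents(X15) \ {X9} = {X7, X10, X11}.
  X17 also has parents X6, X10, X12, X13, X16.
  parents(X18) \ {X9} = {X12}.
  parents(X19) \ {X9} = {X6, X18}.
  parents(X20) \ {X9} = {X1, X6, X8, X10, X13, X14}.
Taking the union gives {X1, X2, X4, X5, X6, X7, X8, X10, X11, X12, X13, X14, X15, X16, X17, X18, X19, X20}.

{X1, X2, X4, X5, X6, X7, X8, X10, X11, X12, X13, X14, X15, X16, X17, X18, X19, X20}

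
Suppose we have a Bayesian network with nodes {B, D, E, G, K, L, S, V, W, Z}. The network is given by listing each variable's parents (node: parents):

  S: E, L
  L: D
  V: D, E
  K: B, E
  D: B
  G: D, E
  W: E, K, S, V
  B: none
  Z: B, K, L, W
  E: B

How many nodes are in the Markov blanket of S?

A node's Markov blanket = Pa ∪ Ch ∪ (parents of Ch other than the node itself).
Ch(S) = {W}.
S has parents E, L.
Other parents of S's children:
  parents(W) \ {S} = {E, K, V}.
MB(S) = {E, K, L, V, W}, which has 5 nodes.

5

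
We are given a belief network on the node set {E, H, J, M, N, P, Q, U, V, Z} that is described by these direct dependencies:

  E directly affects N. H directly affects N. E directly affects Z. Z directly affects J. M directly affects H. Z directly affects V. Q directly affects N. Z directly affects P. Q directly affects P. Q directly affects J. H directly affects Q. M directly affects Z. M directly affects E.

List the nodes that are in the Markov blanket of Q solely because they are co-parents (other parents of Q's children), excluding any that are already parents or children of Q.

{E, Z}

Children of Q: J, N, P.
  N also has parents E, H.
  P also has parent Z.
  J also has parent Z.
Excluding nodes already adjacent to Q (H, J, N, P), the co-parent-only contribution is {E, Z}.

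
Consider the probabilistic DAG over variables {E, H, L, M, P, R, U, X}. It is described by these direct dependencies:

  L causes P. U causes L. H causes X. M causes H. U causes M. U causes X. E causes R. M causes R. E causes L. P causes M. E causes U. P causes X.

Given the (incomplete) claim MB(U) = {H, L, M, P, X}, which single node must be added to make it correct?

U's children: L, M, X.
U's parents: E.
Other parents of U's children:
  L: E
  M: P
  X: H, P
MB(U) = {E, H, L, M, P, X}.
Comparing with the claimed set, E is missing.

E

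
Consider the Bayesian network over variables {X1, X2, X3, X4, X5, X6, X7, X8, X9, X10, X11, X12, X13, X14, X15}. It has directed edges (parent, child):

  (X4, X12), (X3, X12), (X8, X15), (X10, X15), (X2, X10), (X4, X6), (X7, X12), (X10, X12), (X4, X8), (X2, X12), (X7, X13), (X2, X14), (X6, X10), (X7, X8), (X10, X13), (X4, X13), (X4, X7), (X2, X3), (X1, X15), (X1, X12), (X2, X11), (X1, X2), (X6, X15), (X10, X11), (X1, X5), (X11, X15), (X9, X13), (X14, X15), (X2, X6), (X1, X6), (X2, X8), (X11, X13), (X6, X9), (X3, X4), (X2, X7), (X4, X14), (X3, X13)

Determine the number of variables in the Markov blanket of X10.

13

A node's Markov blanket = Pa ∪ Ch ∪ (parents of Ch other than the node itself).
Parents of X10: X2, X6.
Ch(X10) = {X11, X12, X13, X15}.
Parents of each child, excluding X10:
  X11's other parent is X2.
  X12's other parents are X1, X2, X3, X4, X7.
  X13 also has parents X3, X4, X7, X9, X11.
  X15 also has parents X1, X6, X8, X11, X14.
MB(X10) = {X1, X2, X3, X4, X6, X7, X8, X9, X11, X12, X13, X14, X15}, which has 13 nodes.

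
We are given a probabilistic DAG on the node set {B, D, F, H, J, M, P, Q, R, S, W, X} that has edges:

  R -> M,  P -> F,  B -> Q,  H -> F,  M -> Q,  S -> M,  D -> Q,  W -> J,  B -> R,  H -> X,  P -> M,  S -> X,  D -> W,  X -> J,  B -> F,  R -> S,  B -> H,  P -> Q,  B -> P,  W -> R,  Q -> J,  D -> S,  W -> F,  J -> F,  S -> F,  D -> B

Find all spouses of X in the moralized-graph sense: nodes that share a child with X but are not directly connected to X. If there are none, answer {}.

{Q, W}

Children of X: J.
  J: Q, W
Excluding nodes already adjacent to X (H, J, S), the co-parent-only contribution is {Q, W}.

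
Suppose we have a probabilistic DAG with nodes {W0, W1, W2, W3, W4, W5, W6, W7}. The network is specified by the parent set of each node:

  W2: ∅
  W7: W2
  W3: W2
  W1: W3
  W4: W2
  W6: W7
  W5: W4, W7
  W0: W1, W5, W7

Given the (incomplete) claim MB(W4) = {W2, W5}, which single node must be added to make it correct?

W7

W4's children: W5.
W4's parents: W2.
For each child, the remaining parents (spouses of W4):
  W5's other parent is W7.
MB(W4) = {W2, W5, W7}.
Comparing with the claimed set, W7 is missing.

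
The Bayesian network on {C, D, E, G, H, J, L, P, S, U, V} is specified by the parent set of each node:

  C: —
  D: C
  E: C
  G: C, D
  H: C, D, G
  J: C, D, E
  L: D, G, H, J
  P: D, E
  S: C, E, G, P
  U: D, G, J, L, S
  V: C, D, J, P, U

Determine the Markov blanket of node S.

S's parents: C, E, G, P.
Children of S: U.
Parents of each child, excluding S:
  U also has parents D, G, J, L.
MB(S) = {C, D, E, G, J, L, P, U}.

{C, D, E, G, J, L, P, U}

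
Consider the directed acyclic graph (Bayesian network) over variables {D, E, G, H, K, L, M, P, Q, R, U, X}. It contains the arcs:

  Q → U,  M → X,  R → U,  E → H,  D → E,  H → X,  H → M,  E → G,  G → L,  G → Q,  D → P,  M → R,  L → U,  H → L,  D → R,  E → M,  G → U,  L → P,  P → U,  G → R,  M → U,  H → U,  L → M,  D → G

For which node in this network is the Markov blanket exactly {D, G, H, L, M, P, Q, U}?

The target node must have every member of {D, G, H, L, M, P, Q, U} as a parent, child, or co-parent, and no others.
Parents of R: D, G, M; children: U; co-parents: G, H, L, M, P, Q.
These exactly cover the given set, so the node is R.

R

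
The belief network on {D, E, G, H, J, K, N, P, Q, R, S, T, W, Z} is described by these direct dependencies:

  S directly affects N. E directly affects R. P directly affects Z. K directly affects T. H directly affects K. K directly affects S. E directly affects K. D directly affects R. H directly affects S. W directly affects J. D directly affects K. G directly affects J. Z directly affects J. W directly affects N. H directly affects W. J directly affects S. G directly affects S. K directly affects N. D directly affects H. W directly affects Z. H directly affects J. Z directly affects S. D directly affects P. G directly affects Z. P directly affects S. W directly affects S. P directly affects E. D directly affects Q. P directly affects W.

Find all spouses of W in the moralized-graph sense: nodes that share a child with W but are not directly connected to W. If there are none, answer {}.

Children of W: J, N, S, Z.
  Z's other parents are G, P.
  J also has parents G, H, Z.
  parents(S) \ {W} = {G, H, J, K, P, Z}.
  N also has parents K, S.
Excluding nodes already adjacent to W (H, J, N, P, S, Z), the co-parent-only contribution is {G, K}.

{G, K}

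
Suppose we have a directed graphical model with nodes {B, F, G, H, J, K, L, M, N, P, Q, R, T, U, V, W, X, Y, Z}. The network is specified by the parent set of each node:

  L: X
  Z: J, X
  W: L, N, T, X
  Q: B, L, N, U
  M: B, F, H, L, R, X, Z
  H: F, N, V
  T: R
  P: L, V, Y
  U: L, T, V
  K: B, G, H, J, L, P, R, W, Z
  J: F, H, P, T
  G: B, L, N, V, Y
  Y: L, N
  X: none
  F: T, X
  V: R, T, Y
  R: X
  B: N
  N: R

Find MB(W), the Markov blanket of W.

A node's Markov blanket = Pa ∪ Ch ∪ (parents of Ch other than the node itself).
W has parents L, N, T, X.
Children of W: K.
Co-parents of W (other parents of its children):
  K's other parents are B, G, H, J, L, P, R, Z.
So the Markov blanket of W is {B, G, H, J, K, L, N, P, R, T, X, Z}.

{B, G, H, J, K, L, N, P, R, T, X, Z}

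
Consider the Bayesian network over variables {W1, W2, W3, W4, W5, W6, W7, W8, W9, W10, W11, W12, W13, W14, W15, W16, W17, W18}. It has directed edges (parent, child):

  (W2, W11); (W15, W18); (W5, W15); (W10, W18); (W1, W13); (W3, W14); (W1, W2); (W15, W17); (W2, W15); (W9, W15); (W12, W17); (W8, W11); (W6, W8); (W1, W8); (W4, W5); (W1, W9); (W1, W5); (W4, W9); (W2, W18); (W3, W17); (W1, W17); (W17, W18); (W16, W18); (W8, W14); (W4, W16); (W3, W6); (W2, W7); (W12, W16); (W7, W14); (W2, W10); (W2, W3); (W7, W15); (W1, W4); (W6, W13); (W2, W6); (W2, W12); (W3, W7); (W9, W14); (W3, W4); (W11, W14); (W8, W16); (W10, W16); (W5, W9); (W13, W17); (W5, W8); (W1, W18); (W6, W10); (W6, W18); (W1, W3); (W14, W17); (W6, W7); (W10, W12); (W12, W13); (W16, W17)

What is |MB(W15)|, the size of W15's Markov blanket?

The Markov blanket of a node is its parents, its children, and the other parents of its children.
W15's parents: W2, W5, W7, W9.
W15's children: W17, W18.
For each child, the remaining parents (spouses of W15):
  W17 also has parents W1, W3, W12, W13, W14, W16.
  parents(W18) \ {W15} = {W1, W2, W6, W10, W16, W17}.
MB(W15) = {W1, W2, W3, W5, W6, W7, W9, W10, W12, W13, W14, W16, W17, W18}, which has 14 nodes.

14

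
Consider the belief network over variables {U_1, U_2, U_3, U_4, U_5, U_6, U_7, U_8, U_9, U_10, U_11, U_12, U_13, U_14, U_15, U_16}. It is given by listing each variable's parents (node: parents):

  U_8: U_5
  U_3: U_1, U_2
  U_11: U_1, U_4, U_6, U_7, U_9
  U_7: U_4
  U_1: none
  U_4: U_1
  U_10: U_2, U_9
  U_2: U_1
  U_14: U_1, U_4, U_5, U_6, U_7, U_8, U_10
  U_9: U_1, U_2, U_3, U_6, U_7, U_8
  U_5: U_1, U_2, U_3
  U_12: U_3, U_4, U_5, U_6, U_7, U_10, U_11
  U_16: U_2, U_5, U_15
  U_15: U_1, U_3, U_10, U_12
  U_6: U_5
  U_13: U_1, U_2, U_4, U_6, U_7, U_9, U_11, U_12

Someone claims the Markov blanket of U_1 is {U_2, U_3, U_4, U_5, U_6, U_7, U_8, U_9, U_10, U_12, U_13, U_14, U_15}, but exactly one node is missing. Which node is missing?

U_11

Recall MB(v) = parents ∪ children ∪ spouses, where spouses are the other parents of v's children.
U_1's parents: none.
U_1 has children U_2, U_3, U_4, U_5, U_9, U_11, U_13, U_14, U_15.
Co-parents of U_1 (other parents of its children):
  U_2: —
  U_3: U_2
  U_4: —
  U_5: U_2, U_3
  U_9: U_2, U_3, U_6, U_7, U_8
  U_11: U_4, U_6, U_7, U_9
  U_13: U_2, U_4, U_6, U_7, U_9, U_11, U_12
  U_14: U_4, U_5, U_6, U_7, U_8, U_10
  U_15: U_3, U_10, U_12
MB(U_1) = {U_2, U_3, U_4, U_5, U_6, U_7, U_8, U_9, U_10, U_11, U_12, U_13, U_14, U_15}.
Comparing with the claimed set, U_11 is missing.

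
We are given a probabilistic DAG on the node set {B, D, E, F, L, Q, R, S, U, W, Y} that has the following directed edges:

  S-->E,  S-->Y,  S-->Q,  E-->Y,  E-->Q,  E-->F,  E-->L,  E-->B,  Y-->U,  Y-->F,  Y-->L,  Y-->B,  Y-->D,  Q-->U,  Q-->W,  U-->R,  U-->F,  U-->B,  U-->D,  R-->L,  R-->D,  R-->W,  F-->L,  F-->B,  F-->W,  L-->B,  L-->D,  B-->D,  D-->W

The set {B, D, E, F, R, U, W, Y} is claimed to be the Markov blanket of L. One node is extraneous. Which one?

W

Pa(L) = {E, F, R, Y}.
L has children B, D.
Parents of each child, excluding L:
  B's other parents are E, F, U, Y.
  D's other parents are B, R, U, Y.
MB(L) = {B, D, E, F, R, U, Y}.
W is neither a parent, child, nor co-parent of L, so it does not belong.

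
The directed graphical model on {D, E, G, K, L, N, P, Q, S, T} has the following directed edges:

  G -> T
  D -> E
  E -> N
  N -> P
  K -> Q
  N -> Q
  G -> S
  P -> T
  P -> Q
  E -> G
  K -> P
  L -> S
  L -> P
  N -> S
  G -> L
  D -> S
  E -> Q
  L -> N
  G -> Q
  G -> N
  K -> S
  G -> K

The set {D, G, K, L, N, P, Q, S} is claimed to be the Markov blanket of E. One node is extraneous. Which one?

S

E's children: G, N, Q.
Pa(E) = {D}.
For each child, the remaining parents (spouses of E):
  G: no additional parents.
  parents(N) \ {E} = {G, L}.
  Q also has parents G, K, N, P.
MB(E) = {D, G, K, L, N, P, Q}.
S is neither a parent, child, nor co-parent of E, so it does not belong.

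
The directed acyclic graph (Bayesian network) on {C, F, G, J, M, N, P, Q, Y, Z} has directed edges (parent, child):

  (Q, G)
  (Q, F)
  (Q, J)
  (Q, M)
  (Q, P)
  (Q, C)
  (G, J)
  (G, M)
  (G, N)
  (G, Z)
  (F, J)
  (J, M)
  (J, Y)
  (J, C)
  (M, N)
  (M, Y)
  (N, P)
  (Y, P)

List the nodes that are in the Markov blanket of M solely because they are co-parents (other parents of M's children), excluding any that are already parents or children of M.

Children of M: N, Y.
  N's other parent is G.
  Y also has parent J.
Excluding nodes already adjacent to M (G, J, N, Q, Y), the co-parent-only contribution is {}.

{}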